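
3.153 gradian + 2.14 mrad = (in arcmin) 177.6. Check: 1 gradian = 0.015707963 rad, so 3.153 gradian = 3.153 * 0.015707963 = 0.049527208 rad. 1 mrad = 0.001 rad, so 2.14 mrad = 2.14 * 0.001 = 0.00214 rad. Sum: 0.049527208 + 0.00214 = 0.051667208 rad. 1 arcmin = 0.00029088821 rad, so 0.051667208 rad = 0.051667208 / 0.00029088821 = 177.61878 arcmin ≈ 177.6 arcmin (4 s.f.).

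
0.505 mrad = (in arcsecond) 104.2. Check: 1 mrad = 0.001 rad, so 0.505 mrad = 0.505 * 0.001 = 0.000505 rad. 1 arcsecond = 4.8481368e-06 rad, so 0.000505 rad = 0.000505 / 4.8481368e-06 = 104.16373 arcsecond ≈ 104.2 arcsecond (4 s.f.).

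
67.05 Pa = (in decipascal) 1 decipascal = 0.1 Pa, so 67.05 Pa = 67.05 / 0.1 = 670.5 decipascal. Final answer: 670.5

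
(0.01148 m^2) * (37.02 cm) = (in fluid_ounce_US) 143.7. Check: 0.01148 m^2 is already in m^2. 1 cm = 0.01 m, so 37.02 cm = 37.02 * 0.01 = 0.3702 m. Combine: 0.01148 m^2 * 0.3702 m = 0.004249896 m^3. 1 fluid_ounce_US = 2.957353e-05 m^3, so 0.004249896 m^3 = 0.004249896 / 2.957353e-05 = 143.70608 fluid_ounce_US ≈ 143.7 fluid_ounce_US (4 s.f.).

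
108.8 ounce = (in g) 1 ounce = 0.028349523 kg, so 108.8 ounce = 108.8 * 0.028349523 = 3.0844281 kg. 1 g = 0.001 kg, so 3.0844281 kg = 3.0844281 / 0.001 = 3084.4281 g ≈ 3084 g (4 s.f.). Final answer: 3084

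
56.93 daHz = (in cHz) 1 daHz = 10 Hz, so 56.93 daHz = 56.93 * 10 = 569.3 Hz. 1 cHz = 0.01 Hz, so 569.3 Hz = 569.3 / 0.01 = 56930 cHz ≈ 5.693e+04 cHz (4 s.f.). Final answer: 5.693e+04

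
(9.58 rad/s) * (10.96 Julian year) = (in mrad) 9.58 rad/s is already in rad/s. 1 Julian year = 31557600 s, so 10.96 Julian year = 10.96 * 31557600 = 3.458713e+08 s. Combine: 9.58 rad/s * 3.458713e+08 s = 3.313447e+09 rad. 1 mrad = 0.001 rad, so 3.313447e+09 rad = 3.313447e+09 / 0.001 = 3.313447e+12 mrad ≈ 3.313e+12 mrad (4 s.f.). Final answer: 3.313e+12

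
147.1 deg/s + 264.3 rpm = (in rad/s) 1 deg/s = 0.017453293 rad/s, so 147.1 deg/s = 147.1 * 0.017453293 = 2.5673793 rad/s. 1 rpm = 0.10471976 rad/s, so 264.3 rpm = 264.3 * 0.10471976 = 27.677431 rad/s. Sum: 2.5673793 + 27.677431 = 30.244811 rad/s. Result: 30.244811 rad/s ≈ 30.24 rad/s (4 s.f.). Final answer: 30.24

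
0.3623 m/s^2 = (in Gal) 36.23. Check: 1 Gal = 0.01 m/s^2, so 0.3623 m/s^2 = 0.3623 / 0.01 = 36.23 Gal.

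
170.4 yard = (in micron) 1.558e+08. Check: 1 yard = 0.9144 m, so 170.4 yard = 170.4 * 0.9144 = 155.81376 m. 1 micron = 1e-06 m, so 155.81376 m = 155.81376 / 1e-06 = 1.5581376e+08 micron ≈ 1.558e+08 micron (4 s.f.).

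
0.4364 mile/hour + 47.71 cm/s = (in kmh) 2.42. Check: 1 mile/hour = 0.44704 m/s, so 0.4364 mile/hour = 0.4364 * 0.44704 = 0.19508826 m/s. 1 cm/s = 0.01 m/s, so 47.71 cm/s = 47.71 * 0.01 = 0.4771 m/s. Sum: 0.19508826 + 0.4771 = 0.67218826 m/s. 1 kmh = 0.27777778 m/s, so 0.67218826 m/s = 0.67218826 / 0.27777778 = 2.4198777 kmh ≈ 2.42 kmh (4 s.f.).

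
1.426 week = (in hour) 1 week = 604800 s, so 1.426 week = 1.426 * 604800 = 862444.8 s. 1 hour = 3600 s, so 862444.8 s = 862444.8 / 3600 = 239.568 hour ≈ 239.6 hour (4 s.f.). Final answer: 239.6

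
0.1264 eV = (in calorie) 4.84e-21. Check: 1 eV = 1.6021766e-19 J, so 0.1264 eV = 0.1264 * 1.6021766e-19 = 2.0251513e-20 J. 1 calorie = 4.184 J, so 2.0251513e-20 J = 2.0251513e-20 / 4.184 = 4.8402277e-21 calorie ≈ 4.84e-21 calorie (4 s.f.).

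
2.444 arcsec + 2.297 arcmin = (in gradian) 0.04329. Check: 1 arcsec = 4.8481368e-06 rad, so 2.444 arcsec = 2.444 * 4.8481368e-06 = 1.1848846e-05 rad. 1 arcmin = 0.00029088821 rad, so 2.297 arcmin = 2.297 * 0.00029088821 = 0.00066817022 rad. Sum: 1.1848846e-05 + 0.00066817022 = 0.00068001906 rad. 1 gradian = 0.015707963 rad, so 0.00068001906 rad = 0.00068001906 / 0.015707963 = 0.043291358 gradian ≈ 0.04329 gradian (4 s.f.).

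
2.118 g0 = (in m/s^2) 20.77. Check: 1 g0 = 9.80665 m/s^2, so 2.118 g0 = 2.118 * 9.80665 = 20.770485 m/s^2. Result: 20.770485 m/s^2 ≈ 20.77 m/s^2 (4 s.f.).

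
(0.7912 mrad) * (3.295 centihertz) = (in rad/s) 2.607e-05. Check: 1 mrad = 0.001 rad, so 0.7912 mrad = 0.7912 * 0.001 = 0.0007912 rad. 1 centihertz = 0.01 Hz, so 3.295 centihertz = 3.295 * 0.01 = 0.03295 Hz. Combine: 0.0007912 rad * 0.03295 Hz = 2.607004e-05 rad/s. Result: 2.607004e-05 rad/s ≈ 2.607e-05 rad/s (4 s.f.).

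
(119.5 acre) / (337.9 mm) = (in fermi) 1.431e+21. Check: 1 acre = 4046.8564 m^2, so 119.5 acre = 119.5 * 4046.8564 = 483599.34 m^2. 1 mm = 0.001 m, so 337.9 mm = 337.9 * 0.001 = 0.3379 m. Combine: 483599.34 m^2 / 0.3379 m = 1431190.7 m. 1 fermi = 1e-15 m, so 1431190.7 m = 1431190.7 / 1e-15 = 1.4311907e+21 fermi ≈ 1.431e+21 fermi (4 s.f.).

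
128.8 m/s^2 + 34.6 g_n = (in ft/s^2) 128.8 m/s^2 is already in m/s^2. 1 g_n = 9.80665 m/s^2, so 34.6 g_n = 34.6 * 9.80665 = 339.31009 m/s^2. Sum: 128.8 + 339.31009 = 468.11009 m/s^2. 1 ft/s^2 = 0.3048 m/s^2, so 468.11009 m/s^2 = 468.11009 / 0.3048 = 1535.7943 ft/s^2 ≈ 1536 ft/s^2 (4 s.f.). Final answer: 1536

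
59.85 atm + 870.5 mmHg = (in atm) 61. Check: 1 atm = 101325 Pa, so 59.85 atm = 59.85 * 101325 = 6064301.2 Pa. 1 mmHg = 133.32237 Pa, so 870.5 mmHg = 870.5 * 133.32237 = 116057.12 Pa. Sum: 6064301.2 + 116057.12 = 6180358.4 Pa. 1 atm = 101325 Pa, so 6180358.4 Pa = 6180358.4 / 101325 = 60.995395 atm ≈ 61 atm (4 s.f.).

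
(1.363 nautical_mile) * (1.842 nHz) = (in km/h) 1 nautical_mile = 1852 m, so 1.363 nautical_mile = 1.363 * 1852 = 2524.276 m. 1 nHz = 1e-09 Hz, so 1.842 nHz = 1.842 * 1e-09 = 1.842e-09 Hz. Combine: 2524.276 m * 1.842e-09 Hz = 4.6497164e-06 m/s. 1 km/h = 0.27777778 m/s, so 4.6497164e-06 m/s = 4.6497164e-06 / 0.27777778 = 1.6738979e-05 km/h ≈ 1.674e-05 km/h (4 s.f.). Final answer: 1.674e-05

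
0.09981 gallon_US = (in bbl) 1 gallon_US = 0.0037854118 m^3, so 0.09981 gallon_US = 0.09981 * 0.0037854118 = 0.00037782195 m^3. 1 bbl = 0.15898729 m^3, so 0.00037782195 m^3 = 0.00037782195 / 0.15898729 = 0.0023764286 bbl ≈ 0.002376 bbl (4 s.f.). Final answer: 0.002376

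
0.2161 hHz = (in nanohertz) 2.161e+10. Check: 1 hHz = 100 Hz, so 0.2161 hHz = 0.2161 * 100 = 21.61 Hz. 1 nanohertz = 1e-09 Hz, so 21.61 Hz = 21.61 / 1e-09 = 2.161e+10 nanohertz.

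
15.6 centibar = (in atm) 0.154. Check: 1 centibar = 1000 Pa, so 15.6 centibar = 15.6 * 1000 = 15600 Pa. 1 atm = 101325 Pa, so 15600 Pa = 15600 / 101325 = 0.15396003 atm ≈ 0.154 atm (4 s.f.).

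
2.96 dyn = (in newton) 1 dyn = 1e-05 N, so 2.96 dyn = 2.96 * 1e-05 = 2.96e-05 N. 2.96e-05 N = 2.96e-05 newton. Final answer: 2.96e-05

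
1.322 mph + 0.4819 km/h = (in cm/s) 72.48. Check: 1 mph = 0.44704 m/s, so 1.322 mph = 1.322 * 0.44704 = 0.59098688 m/s. 1 km/h = 0.27777778 m/s, so 0.4819 km/h = 0.4819 * 0.27777778 = 0.13386111 m/s. Sum: 0.59098688 + 0.13386111 = 0.72484799 m/s. 1 cm/s = 0.01 m/s, so 0.72484799 m/s = 0.72484799 / 0.01 = 72.484799 cm/s ≈ 72.48 cm/s (4 s.f.).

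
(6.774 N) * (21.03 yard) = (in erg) 1.303e+09. Check: 6.774 N is already in N. 1 yard = 0.9144 m, so 21.03 yard = 21.03 * 0.9144 = 19.229832 m. Combine: 6.774 N * 19.229832 m = 130.26288 J. 1 erg = 1e-07 J, so 130.26288 J = 130.26288 / 1e-07 = 1.3026288e+09 erg ≈ 1.303e+09 erg (4 s.f.).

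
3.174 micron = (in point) 1 micron = 1e-06 m, so 3.174 micron = 3.174 * 1e-06 = 3.174e-06 m. 1 point = 0.00035277778 m, so 3.174e-06 m = 3.174e-06 / 0.00035277778 = 0.0089971654 point ≈ 0.008997 point (4 s.f.). Final answer: 0.008997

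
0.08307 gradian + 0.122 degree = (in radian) 1 gradian = 0.015707963 rad, so 0.08307 gradian = 0.08307 * 0.015707963 = 0.0013048605 rad. 1 degree = 0.017453293 rad, so 0.122 degree = 0.122 * 0.017453293 = 0.0021293017 rad. Sum: 0.0013048605 + 0.0021293017 = 0.0034341622 rad. 0.0034341622 rad = 0.0034341622 radian ≈ 0.003434 radian (4 s.f.). Final answer: 0.003434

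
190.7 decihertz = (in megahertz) 1.907e-05. Check: 1 decihertz = 0.1 Hz, so 190.7 decihertz = 190.7 * 0.1 = 19.07 Hz. 1 megahertz = 1000000 Hz, so 19.07 Hz = 19.07 / 1000000 = 1.907e-05 megahertz.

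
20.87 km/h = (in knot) 1 km/h = 0.27777778 m/s, so 20.87 km/h = 20.87 * 0.27777778 = 5.7972222 m/s. 1 knot = 0.51444444 m/s, so 5.7972222 m/s = 5.7972222 / 0.51444444 = 11.268898 knot ≈ 11.27 knot (4 s.f.). Final answer: 11.27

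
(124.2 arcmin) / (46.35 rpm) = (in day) 8.615e-08. Check: 1 arcmin = 0.00029088821 rad, so 124.2 arcmin = 124.2 * 0.00029088821 = 0.036128316 rad. 1 rpm = 0.10471976 rad/s, so 46.35 rpm = 46.35 * 0.10471976 = 4.8537606 rad/s. Combine: 0.036128316 rad / 4.8537606 rad/s = 0.0074433657 s. 1 day = 86400 s, so 0.0074433657 s = 0.0074433657 / 86400 = 8.6150066e-08 day ≈ 8.615e-08 day (4 s.f.).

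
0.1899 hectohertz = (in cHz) 1899. Check: 1 hectohertz = 100 Hz, so 0.1899 hectohertz = 0.1899 * 100 = 18.99 Hz. 1 cHz = 0.01 Hz, so 18.99 Hz = 18.99 / 0.01 = 1899 cHz.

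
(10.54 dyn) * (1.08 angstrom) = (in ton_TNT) 2.721e-24. Check: 1 dyn = 1e-05 N, so 10.54 dyn = 10.54 * 1e-05 = 0.0001054 N. 1 angstrom = 1e-10 m, so 1.08 angstrom = 1.08 * 1e-10 = 1.08e-10 m. Combine: 0.0001054 N * 1.08e-10 m = 1.13832e-14 J. 1 ton_TNT = 4.184e+09 J, so 1.13832e-14 J = 1.13832e-14 / 4.184e+09 = 2.7206501e-24 ton_TNT ≈ 2.721e-24 ton_TNT (4 s.f.).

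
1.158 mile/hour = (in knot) 1.006. Check: 1 mile/hour = 0.44704 m/s, so 1.158 mile/hour = 1.158 * 0.44704 = 0.51767232 m/s. 1 knot = 0.51444444 m/s, so 0.51767232 m/s = 0.51767232 / 0.51444444 = 1.0062745 knot ≈ 1.006 knot (4 s.f.).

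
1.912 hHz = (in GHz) 1.912e-07. Check: 1 hHz = 100 Hz, so 1.912 hHz = 1.912 * 100 = 191.2 Hz. 1 GHz = 1e+09 Hz, so 191.2 Hz = 191.2 / 1e+09 = 1.912e-07 GHz.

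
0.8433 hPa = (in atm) 0.0008323. Check: 1 hPa = 100 Pa, so 0.8433 hPa = 0.8433 * 100 = 84.33 Pa. 1 atm = 101325 Pa, so 84.33 Pa = 84.33 / 101325 = 0.00083227239 atm ≈ 0.0008323 atm (4 s.f.).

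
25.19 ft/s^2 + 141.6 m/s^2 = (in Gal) 1 ft/s^2 = 0.3048 m/s^2, so 25.19 ft/s^2 = 25.19 * 0.3048 = 7.677912 m/s^2. 141.6 m/s^2 is already in m/s^2. Sum: 7.677912 + 141.6 = 149.27791 m/s^2. 1 Gal = 0.01 m/s^2, so 149.27791 m/s^2 = 149.27791 / 0.01 = 14927.791 Gal ≈ 1.493e+04 Gal (4 s.f.). Final answer: 1.493e+04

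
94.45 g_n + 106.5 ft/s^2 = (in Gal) 1 g_n = 9.80665 m/s^2, so 94.45 g_n = 94.45 * 9.80665 = 926.23809 m/s^2. 1 ft/s^2 = 0.3048 m/s^2, so 106.5 ft/s^2 = 106.5 * 0.3048 = 32.4612 m/s^2. Sum: 926.23809 + 32.4612 = 958.69929 m/s^2. 1 Gal = 0.01 m/s^2, so 958.69929 m/s^2 = 958.69929 / 0.01 = 95869.929 Gal ≈ 9.587e+04 Gal (4 s.f.). Final answer: 9.587e+04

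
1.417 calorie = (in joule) 1 calorie = 4.184 J, so 1.417 calorie = 1.417 * 4.184 = 5.928728 J. 5.928728 J = 5.928728 joule ≈ 5.929 joule (4 s.f.). Final answer: 5.929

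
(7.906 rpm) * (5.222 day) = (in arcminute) 1.284e+09. Check: 1 rpm = 0.10471976 rad/s, so 7.906 rpm = 7.906 * 0.10471976 = 0.82791438 rad/s. 1 day = 86400 s, so 5.222 day = 5.222 * 86400 = 451180.8 s. Combine: 0.82791438 rad/s * 451180.8 s = 373539.07 rad. 1 arcminute = 0.00029088821 rad, so 373539.07 rad = 373539.07 / 0.00029088821 = 1.2841327e+09 arcminute ≈ 1.284e+09 arcminute (4 s.f.).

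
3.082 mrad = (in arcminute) 1 mrad = 0.001 rad, so 3.082 mrad = 3.082 * 0.001 = 0.003082 rad. 1 arcminute = 0.00029088821 rad, so 0.003082 rad = 0.003082 / 0.00029088821 = 10.595136 arcminute ≈ 10.6 arcminute (4 s.f.). Final answer: 10.6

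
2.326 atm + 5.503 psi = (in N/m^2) 2.736e+05. Check: 1 atm = 101325 Pa, so 2.326 atm = 2.326 * 101325 = 235681.95 Pa. 1 psi = 6894.7573 Pa, so 5.503 psi = 5.503 * 6894.7573 = 37941.849 Pa. Sum: 235681.95 + 37941.849 = 273623.8 Pa. 273623.8 Pa = 273623.8 N/m^2 ≈ 2.736e+05 N/m^2 (4 s.f.).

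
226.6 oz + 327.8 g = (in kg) 6.752. Check: 1 oz = 0.028349523 kg, so 226.6 oz = 226.6 * 0.028349523 = 6.4240019 kg. 1 g = 0.001 kg, so 327.8 g = 327.8 * 0.001 = 0.3278 kg. Sum: 6.4240019 + 0.3278 = 6.7518019 kg. Result: 6.7518019 kg ≈ 6.752 kg (4 s.f.).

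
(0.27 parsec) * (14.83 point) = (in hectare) 4.359e+09. Check: 1 parsec = 3.0856776e+16 m, so 0.27 parsec = 0.27 * 3.0856776e+16 = 8.3313295e+15 m. 1 point = 0.00035277778 m, so 14.83 point = 14.83 * 0.00035277778 = 0.0052316944 m. Combine: 8.3313295e+15 m * 0.0052316944 m = 4.358697e+13 m^2. 1 hectare = 10000 m^2, so 4.358697e+13 m^2 = 4.358697e+13 / 10000 = 4.358697e+09 hectare ≈ 4.359e+09 hectare (4 s.f.).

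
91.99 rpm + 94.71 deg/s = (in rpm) 1 rpm = 0.10471976 rad/s, so 91.99 rpm = 91.99 * 0.10471976 = 9.6331703 rad/s. 1 deg/s = 0.017453293 rad/s, so 94.71 deg/s = 94.71 * 0.017453293 = 1.6530013 rad/s. Sum: 9.6331703 + 1.6530013 = 11.286172 rad/s. 1 rpm = 0.10471976 rad/s, so 11.286172 rad/s = 11.286172 / 0.10471976 = 107.775 rpm ≈ 107.8 rpm (4 s.f.). Final answer: 107.8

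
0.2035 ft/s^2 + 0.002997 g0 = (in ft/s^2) 1 ft/s^2 = 0.3048 m/s^2, so 0.2035 ft/s^2 = 0.2035 * 0.3048 = 0.0620268 m/s^2. 1 g0 = 9.80665 m/s^2, so 0.002997 g0 = 0.002997 * 9.80665 = 0.02939053 m/s^2. Sum: 0.0620268 + 0.02939053 = 0.09141733 m/s^2. 1 ft/s^2 = 0.3048 m/s^2, so 0.09141733 m/s^2 = 0.09141733 / 0.3048 = 0.29992562 ft/s^2 ≈ 0.2999 ft/s^2 (4 s.f.). Final answer: 0.2999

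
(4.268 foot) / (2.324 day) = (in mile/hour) 1.449e-05. Check: 1 foot = 0.3048 m, so 4.268 foot = 4.268 * 0.3048 = 1.3008864 m. 1 day = 86400 s, so 2.324 day = 2.324 * 86400 = 200793.6 s. Combine: 1.3008864 m / 200793.6 s = 6.4787244e-06 m/s. 1 mile/hour = 0.44704 m/s, so 6.4787244e-06 m/s = 6.4787244e-06 / 0.44704 = 1.4492494e-05 mile/hour ≈ 1.449e-05 mile/hour (4 s.f.).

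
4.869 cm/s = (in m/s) 1 cm/s = 0.01 m/s, so 4.869 cm/s = 4.869 * 0.01 = 0.04869 m/s. Result: 0.04869 m/s. Final answer: 0.04869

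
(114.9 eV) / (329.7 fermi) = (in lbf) 1 eV = 1.6021766e-19 J, so 114.9 eV = 114.9 * 1.6021766e-19 = 1.840901e-17 J. 1 fermi = 1e-15 m, so 329.7 fermi = 329.7 * 1e-15 = 3.297e-13 m. Combine: 1.840901e-17 J / 3.297e-13 m = 5.5835637e-05 N. 1 lbf = 4.4482216 N, so 5.5835637e-05 N = 5.5835637e-05 / 4.4482216 = 1.2552351e-05 lbf ≈ 1.255e-05 lbf (4 s.f.). Final answer: 1.255e-05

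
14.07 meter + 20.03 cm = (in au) 9.539e-11. Check: 14.07 meter = 14.07 m. 1 cm = 0.01 m, so 20.03 cm = 20.03 * 0.01 = 0.2003 m. Sum: 14.07 + 0.2003 = 14.2703 m. 1 au = 1.4959787e+11 m, so 14.2703 m = 14.2703 / 1.4959787e+11 = 9.5391064e-11 au ≈ 9.539e-11 au (4 s.f.).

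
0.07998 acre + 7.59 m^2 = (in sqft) 1 acre = 4046.8564 m^2, so 0.07998 acre = 0.07998 * 4046.8564 = 323.66758 m^2. 7.59 m^2 is already in m^2. Sum: 323.66758 + 7.59 = 331.25758 m^2. 1 sqft = 0.09290304 m^2, so 331.25758 m^2 = 331.25758 / 0.09290304 = 3565.6269 sqft ≈ 3566 sqft (4 s.f.). Final answer: 3566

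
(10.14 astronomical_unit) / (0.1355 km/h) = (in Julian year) 1 astronomical_unit = 1.4959787e+11 m, so 10.14 astronomical_unit = 10.14 * 1.4959787e+11 = 1.5169224e+12 m. 1 km/h = 0.27777778 m/s, so 0.1355 km/h = 0.1355 * 0.27777778 = 0.037638889 m/s. Combine: 1.5169224e+12 m / 0.037638889 m/s = 4.0301998e+13 s. 1 Julian year = 31557600 s, so 4.0301998e+13 s = 4.0301998e+13 / 31557600 = 1277093.2 Julian year ≈ 1.277e+06 Julian year (4 s.f.). Final answer: 1.277e+06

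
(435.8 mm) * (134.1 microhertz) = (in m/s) 5.844e-05. Check: 1 mm = 0.001 m, so 435.8 mm = 435.8 * 0.001 = 0.4358 m. 1 microhertz = 1e-06 Hz, so 134.1 microhertz = 134.1 * 1e-06 = 0.0001341 Hz. Combine: 0.4358 m * 0.0001341 Hz = 5.844078e-05 m/s. Result: 5.844078e-05 m/s ≈ 5.844e-05 m/s (4 s.f.).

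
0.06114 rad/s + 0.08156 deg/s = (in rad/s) 0.06256. Check: 0.06114 rad/s is already in rad/s. 1 deg/s = 0.017453293 rad/s, so 0.08156 deg/s = 0.08156 * 0.017453293 = 0.0014234905 rad/s. Sum: 0.06114 + 0.0014234905 = 0.062563491 rad/s. Result: 0.062563491 rad/s ≈ 0.06256 rad/s (4 s.f.).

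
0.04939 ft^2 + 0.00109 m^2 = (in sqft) 0.06112. Check: 1 ft^2 = 0.09290304 m^2, so 0.04939 ft^2 = 0.04939 * 0.09290304 = 0.0045884811 m^2. 0.00109 m^2 is already in m^2. Sum: 0.0045884811 + 0.00109 = 0.0056784811 m^2. 1 sqft = 0.09290304 m^2, so 0.0056784811 m^2 = 0.0056784811 / 0.09290304 = 0.061122662 sqft ≈ 0.06112 sqft (4 s.f.).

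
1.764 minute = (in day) 0.001225. Check: 1 minute = 60 s, so 1.764 minute = 1.764 * 60 = 105.84 s. 1 day = 86400 s, so 105.84 s = 105.84 / 86400 = 0.001225 day.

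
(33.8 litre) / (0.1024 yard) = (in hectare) 3.61e-05. Check: 1 litre = 0.001 m^3, so 33.8 litre = 33.8 * 0.001 = 0.0338 m^3. 1 yard = 0.9144 m, so 0.1024 yard = 0.1024 * 0.9144 = 0.09363456 m. Combine: 0.0338 m^3 / 0.09363456 m = 0.36097783 m^2. 1 hectare = 10000 m^2, so 0.36097783 m^2 = 0.36097783 / 10000 = 3.6097783e-05 hectare ≈ 3.61e-05 hectare (4 s.f.).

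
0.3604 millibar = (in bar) 0.0003604. Check: 1 millibar = 100 Pa, so 0.3604 millibar = 0.3604 * 100 = 36.04 Pa. 1 bar = 100000 Pa, so 36.04 Pa = 36.04 / 100000 = 0.0003604 bar.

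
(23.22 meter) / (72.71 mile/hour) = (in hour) 23.22 meter = 23.22 m. 1 mile/hour = 0.44704 m/s, so 72.71 mile/hour = 72.71 * 0.44704 = 32.504278 m/s. Combine: 23.22 m / 32.504278 m/s = 0.7143675 s. 1 hour = 3600 s, so 0.7143675 s = 0.7143675 / 3600 = 0.00019843542 hour ≈ 0.0001984 hour (4 s.f.). Final answer: 0.0001984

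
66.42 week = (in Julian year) 1 week = 604800 s, so 66.42 week = 66.42 * 604800 = 40170816 s. 1 Julian year = 31557600 s, so 40170816 s = 40170816 / 31557600 = 1.2729363 Julian year ≈ 1.273 Julian year (4 s.f.). Final answer: 1.273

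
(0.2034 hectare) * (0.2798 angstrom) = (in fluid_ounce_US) 0.001924. Check: 1 hectare = 10000 m^2, so 0.2034 hectare = 0.2034 * 10000 = 2034 m^2. 1 angstrom = 1e-10 m, so 0.2798 angstrom = 0.2798 * 1e-10 = 2.798e-11 m. Combine: 2034 m^2 * 2.798e-11 m = 5.691132e-08 m^3. 1 fluid_ounce_US = 2.957353e-05 m^3, so 5.691132e-08 m^3 = 5.691132e-08 / 2.957353e-05 = 0.0019244007 fluid_ounce_US ≈ 0.001924 fluid_ounce_US (4 s.f.).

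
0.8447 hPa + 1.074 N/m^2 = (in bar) 1 hPa = 100 Pa, so 0.8447 hPa = 0.8447 * 100 = 84.47 Pa. 1.074 N/m^2 = 1.074 Pa. Sum: 84.47 + 1.074 = 85.544 Pa. 1 bar = 100000 Pa, so 85.544 Pa = 85.544 / 100000 = 0.00085544 bar ≈ 0.0008554 bar (4 s.f.). Final answer: 0.0008554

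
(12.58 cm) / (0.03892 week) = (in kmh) 1.924e-05. Check: 1 cm = 0.01 m, so 12.58 cm = 12.58 * 0.01 = 0.1258 m. 1 week = 604800 s, so 0.03892 week = 0.03892 * 604800 = 23538.816 s. Combine: 0.1258 m / 23538.816 s = 5.344364e-06 m/s. 1 kmh = 0.27777778 m/s, so 5.344364e-06 m/s = 5.344364e-06 / 0.27777778 = 1.923971e-05 kmh ≈ 1.924e-05 kmh (4 s.f.).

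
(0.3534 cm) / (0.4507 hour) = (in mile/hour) 1 cm = 0.01 m, so 0.3534 cm = 0.3534 * 0.01 = 0.003534 m. 1 hour = 3600 s, so 0.4507 hour = 0.4507 * 3600 = 1622.52 s. Combine: 0.003534 m / 1622.52 s = 2.1780933e-06 m/s. 1 mile/hour = 0.44704 m/s, so 2.1780933e-06 m/s = 2.1780933e-06 / 0.44704 = 4.872256e-06 mile/hour ≈ 4.872e-06 mile/hour (4 s.f.). Final answer: 4.872e-06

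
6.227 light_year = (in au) 3.938e+05. Check: 1 light_year = 9.4607305e+15 m, so 6.227 light_year = 6.227 * 9.4607305e+15 = 5.8911969e+16 m. 1 au = 1.4959787e+11 m, so 5.8911969e+16 m = 5.8911969e+16 / 1.4959787e+11 = 393802.19 au ≈ 3.938e+05 au (4 s.f.).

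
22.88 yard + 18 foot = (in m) 1 yard = 0.9144 m, so 22.88 yard = 22.88 * 0.9144 = 20.921472 m. 1 foot = 0.3048 m, so 18 foot = 18 * 0.3048 = 5.4864 m. Sum: 20.921472 + 5.4864 = 26.407872 m. Result: 26.407872 m ≈ 26.41 m (4 s.f.). Final answer: 26.41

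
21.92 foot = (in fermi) 6.681e+15. Check: 1 foot = 0.3048 m, so 21.92 foot = 21.92 * 0.3048 = 6.681216 m. 1 fermi = 1e-15 m, so 6.681216 m = 6.681216 / 1e-15 = 6.681216e+15 fermi ≈ 6.681e+15 fermi (4 s.f.).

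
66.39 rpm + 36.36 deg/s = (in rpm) 1 rpm = 0.10471976 rad/s, so 66.39 rpm = 66.39 * 0.10471976 = 6.9523445 rad/s. 1 deg/s = 0.017453293 rad/s, so 36.36 deg/s = 36.36 * 0.017453293 = 0.63460172 rad/s. Sum: 6.9523445 + 0.63460172 = 7.5869463 rad/s. 1 rpm = 0.10471976 rad/s, so 7.5869463 rad/s = 7.5869463 / 0.10471976 = 72.45 rpm. Final answer: 72.45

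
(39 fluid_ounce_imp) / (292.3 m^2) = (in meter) 1 fluid_ounce_imp = 2.8413063e-05 m^3, so 39 fluid_ounce_imp = 39 * 2.8413063e-05 = 0.0011081094 m^3. 292.3 m^2 is already in m^2. Combine: 0.0011081094 m^3 / 292.3 m^2 = 3.7910005e-06 m. 3.7910005e-06 m = 3.7910005e-06 meter ≈ 3.791e-06 meter (4 s.f.). Final answer: 3.791e-06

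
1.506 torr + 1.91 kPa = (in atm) 1 torr = 133.32237 Pa, so 1.506 torr = 1.506 * 133.32237 = 200.78349 Pa. 1 kPa = 1000 Pa, so 1.91 kPa = 1.91 * 1000 = 1910 Pa. Sum: 200.78349 + 1910 = 2110.7835 Pa. 1 atm = 101325 Pa, so 2110.7835 Pa = 2110.7835 / 101325 = 0.020831813 atm ≈ 0.02083 atm (4 s.f.). Final answer: 0.02083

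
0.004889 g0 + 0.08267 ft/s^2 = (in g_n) 1 g0 = 9.80665 m/s^2, so 0.004889 g0 = 0.004889 * 9.80665 = 0.047944712 m/s^2. 1 ft/s^2 = 0.3048 m/s^2, so 0.08267 ft/s^2 = 0.08267 * 0.3048 = 0.025197816 m/s^2. Sum: 0.047944712 + 0.025197816 = 0.073142528 m/s^2. 1 g_n = 9.80665 m/s^2, so 0.073142528 m/s^2 = 0.073142528 / 9.80665 = 0.0074584622 g_n ≈ 0.007458 g_n (4 s.f.). Final answer: 0.007458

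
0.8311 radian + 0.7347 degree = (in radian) 0.8311 radian = 0.8311 rad. 1 degree = 0.017453293 rad, so 0.7347 degree = 0.7347 * 0.017453293 = 0.012822934 rad. Sum: 0.8311 + 0.012822934 = 0.84392293 rad. 0.84392293 rad = 0.84392293 radian ≈ 0.8439 radian (4 s.f.). Final answer: 0.8439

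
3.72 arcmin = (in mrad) 1.082. Check: 1 arcmin = 0.00029088821 rad, so 3.72 arcmin = 3.72 * 0.00029088821 = 0.0010821041 rad. 1 mrad = 0.001 rad, so 0.0010821041 rad = 0.0010821041 / 0.001 = 1.0821041 mrad ≈ 1.082 mrad (4 s.f.).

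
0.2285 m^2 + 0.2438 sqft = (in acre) 6.206e-05. Check: 0.2285 m^2 is already in m^2. 1 sqft = 0.09290304 m^2, so 0.2438 sqft = 0.2438 * 0.09290304 = 0.022649761 m^2. Sum: 0.2285 + 0.022649761 = 0.25114976 m^2. 1 acre = 4046.8564 m^2, so 0.25114976 m^2 = 0.25114976 / 4046.8564 = 6.2060458e-05 acre ≈ 6.206e-05 acre (4 s.f.).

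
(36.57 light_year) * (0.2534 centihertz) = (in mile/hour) 1.961e+15. Check: 1 light_year = 9.4607305e+15 m, so 36.57 light_year = 36.57 * 9.4607305e+15 = 3.4597891e+17 m. 1 centihertz = 0.01 Hz, so 0.2534 centihertz = 0.2534 * 0.01 = 0.002534 Hz. Combine: 3.4597891e+17 m * 0.002534 Hz = 8.7671057e+14 m/s. 1 mile/hour = 0.44704 m/s, so 8.7671057e+14 m/s = 8.7671057e+14 / 0.44704 = 1.9611457e+15 mile/hour ≈ 1.961e+15 mile/hour (4 s.f.).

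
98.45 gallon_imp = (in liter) 447.6. Check: 1 gallon_imp = 0.00454609 m^3, so 98.45 gallon_imp = 98.45 * 0.00454609 = 0.44756256 m^3. 1 liter = 0.001 m^3, so 0.44756256 m^3 = 0.44756256 / 0.001 = 447.56256 liter ≈ 447.6 liter (4 s.f.).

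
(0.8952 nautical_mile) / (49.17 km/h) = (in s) 1 nautical_mile = 1852 m, so 0.8952 nautical_mile = 0.8952 * 1852 = 1657.9104 m. 1 km/h = 0.27777778 m/s, so 49.17 km/h = 49.17 * 0.27777778 = 13.658333 m/s. Combine: 1657.9104 m / 13.658333 m/s = 121.38453 s. Result: 121.38453 s ≈ 121.4 s (4 s.f.). Final answer: 121.4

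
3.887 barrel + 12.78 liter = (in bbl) 3.967. Check: 1 barrel = 0.15898729 m^3, so 3.887 barrel = 3.887 * 0.15898729 = 0.61798362 m^3. 1 liter = 0.001 m^3, so 12.78 liter = 12.78 * 0.001 = 0.01278 m^3. Sum: 0.61798362 + 0.01278 = 0.63076362 m^3. 1 bbl = 0.15898729 m^3, so 0.63076362 m^3 = 0.63076362 / 0.15898729 = 3.9673838 bbl ≈ 3.967 bbl (4 s.f.).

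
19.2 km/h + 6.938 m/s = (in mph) 1 km/h = 0.27777778 m/s, so 19.2 km/h = 19.2 * 0.27777778 = 5.3333333 m/s. 6.938 m/s is already in m/s. Sum: 5.3333333 + 6.938 = 12.271333 m/s. 1 mph = 0.44704 m/s, so 12.271333 m/s = 12.271333 / 0.44704 = 27.450191 mph ≈ 27.45 mph (4 s.f.). Final answer: 27.45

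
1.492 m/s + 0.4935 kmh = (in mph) 3.644. Check: 1.492 m/s is already in m/s. 1 kmh = 0.27777778 m/s, so 0.4935 kmh = 0.4935 * 0.27777778 = 0.13708333 m/s. Sum: 1.492 + 0.13708333 = 1.6290833 m/s. 1 mph = 0.44704 m/s, so 1.6290833 m/s = 1.6290833 / 0.44704 = 3.6441556 mph ≈ 3.644 mph (4 s.f.).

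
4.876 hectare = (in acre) 12.05. Check: 1 hectare = 10000 m^2, so 4.876 hectare = 4.876 * 10000 = 48760 m^2. 1 acre = 4046.8564 m^2, so 48760 m^2 = 48760 / 4046.8564 = 12.048858 acre ≈ 12.05 acre (4 s.f.).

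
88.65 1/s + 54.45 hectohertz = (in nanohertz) 88.65 1/s = 88.65 Hz. 1 hectohertz = 100 Hz, so 54.45 hectohertz = 54.45 * 100 = 5445 Hz. Sum: 88.65 + 5445 = 5533.65 Hz. 1 nanohertz = 1e-09 Hz, so 5533.65 Hz = 5533.65 / 1e-09 = 5.53365e+12 nanohertz ≈ 5.534e+12 nanohertz (4 s.f.). Final answer: 5.534e+12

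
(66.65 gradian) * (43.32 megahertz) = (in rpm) 1 gradian = 0.015707963 rad, so 66.65 gradian = 66.65 * 0.015707963 = 1.0469358 rad. 1 megahertz = 1000000 Hz, so 43.32 megahertz = 43.32 * 1000000 = 43320000 Hz. Combine: 1.0469358 rad * 43320000 Hz = 45353257 rad/s. 1 rpm = 0.10471976 rad/s, so 45353257 rad/s = 45353257 / 0.10471976 = 4.330917e+08 rpm ≈ 4.331e+08 rpm (4 s.f.). Final answer: 4.331e+08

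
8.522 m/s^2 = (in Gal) 852.2. Check: 1 Gal = 0.01 m/s^2, so 8.522 m/s^2 = 8.522 / 0.01 = 852.2 Gal.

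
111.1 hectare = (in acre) 274.5. Check: 1 hectare = 10000 m^2, so 111.1 hectare = 111.1 * 10000 = 1111000 m^2. 1 acre = 4046.8564 m^2, so 1111000 m^2 = 1111000 / 4046.8564 = 274.53408 acre ≈ 274.5 acre (4 s.f.).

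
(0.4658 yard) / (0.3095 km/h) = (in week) 8.192e-06. Check: 1 yard = 0.9144 m, so 0.4658 yard = 0.4658 * 0.9144 = 0.42592752 m. 1 km/h = 0.27777778 m/s, so 0.3095 km/h = 0.3095 * 0.27777778 = 0.085972222 m/s. Combine: 0.42592752 m / 0.085972222 m/s = 4.9542458 s. 1 week = 604800 s, so 4.9542458 s = 4.9542458 / 604800 = 8.191544e-06 week ≈ 8.192e-06 week (4 s.f.).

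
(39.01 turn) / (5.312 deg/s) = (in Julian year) 8.378e-05. Check: 1 turn = 6.2831853 rad, so 39.01 turn = 39.01 * 6.2831853 = 245.10706 rad. 1 deg/s = 0.017453293 rad/s, so 5.312 deg/s = 5.312 * 0.017453293 = 0.09271189 rad/s. Combine: 245.10706 rad / 0.09271189 rad/s = 2643.75 s. 1 Julian year = 31557600 s, so 2643.75 s = 2643.75 / 31557600 = 8.3775382e-05 Julian year ≈ 8.378e-05 Julian year (4 s.f.).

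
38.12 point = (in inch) 1 point = 0.00035277778 m, so 38.12 point = 38.12 * 0.00035277778 = 0.013447889 m. 1 inch = 0.0254 m, so 0.013447889 m = 0.013447889 / 0.0254 = 0.52944444 inch ≈ 0.5294 inch (4 s.f.). Final answer: 0.5294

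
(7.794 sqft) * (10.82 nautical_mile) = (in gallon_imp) 3.192e+06. Check: 1 sqft = 0.09290304 m^2, so 7.794 sqft = 7.794 * 0.09290304 = 0.72408629 m^2. 1 nautical_mile = 1852 m, so 10.82 nautical_mile = 10.82 * 1852 = 20038.64 m. Combine: 0.72408629 m^2 * 20038.64 m = 14509.705 m^3. 1 gallon_imp = 0.00454609 m^3, so 14509.705 m^3 = 14509.705 / 0.00454609 = 3191688.8 gallon_imp ≈ 3.192e+06 gallon_imp (4 s.f.).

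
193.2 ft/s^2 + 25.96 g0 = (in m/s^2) 313.5. Check: 1 ft/s^2 = 0.3048 m/s^2, so 193.2 ft/s^2 = 193.2 * 0.3048 = 58.88736 m/s^2. 1 g0 = 9.80665 m/s^2, so 25.96 g0 = 25.96 * 9.80665 = 254.58063 m/s^2. Sum: 58.88736 + 254.58063 = 313.46799 m/s^2. Result: 313.46799 m/s^2 ≈ 313.5 m/s^2 (4 s.f.).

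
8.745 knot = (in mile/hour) 10.06. Check: 1 knot = 0.51444444 m/s, so 8.745 knot = 8.745 * 0.51444444 = 4.4988167 m/s. 1 mile/hour = 0.44704 m/s, so 4.4988167 m/s = 4.4988167 / 0.44704 = 10.063566 mile/hour ≈ 10.06 mile/hour (4 s.f.).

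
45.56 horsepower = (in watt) 1 horsepower = 745.69987 W, so 45.56 horsepower = 45.56 * 745.69987 = 33974.086 W. 33974.086 W = 33974.086 watt ≈ 3.397e+04 watt (4 s.f.). Final answer: 3.397e+04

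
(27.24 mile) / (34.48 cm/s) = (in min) 2119. Check: 1 mile = 1609.344 m, so 27.24 mile = 27.24 * 1609.344 = 43838.531 m. 1 cm/s = 0.01 m/s, so 34.48 cm/s = 34.48 * 0.01 = 0.3448 m/s. Combine: 43838.531 m / 0.3448 m/s = 127141.91 s. 1 min = 60 s, so 127141.91 s = 127141.91 / 60 = 2119.0318 min ≈ 2119 min (4 s.f.).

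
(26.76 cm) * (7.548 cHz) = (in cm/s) 1 cm = 0.01 m, so 26.76 cm = 26.76 * 0.01 = 0.2676 m. 1 cHz = 0.01 Hz, so 7.548 cHz = 7.548 * 0.01 = 0.07548 Hz. Combine: 0.2676 m * 0.07548 Hz = 0.020198448 m/s. 1 cm/s = 0.01 m/s, so 0.020198448 m/s = 0.020198448 / 0.01 = 2.0198448 cm/s ≈ 2.02 cm/s (4 s.f.). Final answer: 2.02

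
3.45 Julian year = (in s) 1 Julian year = 31557600 s, so 3.45 Julian year = 3.45 * 31557600 = 1.0887372e+08 s. Result: 1.0887372e+08 s ≈ 1.089e+08 s (4 s.f.). Final answer: 1.089e+08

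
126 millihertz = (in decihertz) 1.26. Check: 1 millihertz = 0.001 Hz, so 126 millihertz = 126 * 0.001 = 0.126 Hz. 1 decihertz = 0.1 Hz, so 0.126 Hz = 0.126 / 0.1 = 1.26 decihertz.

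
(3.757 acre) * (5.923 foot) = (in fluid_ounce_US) 9.281e+08. Check: 1 acre = 4046.8564 m^2, so 3.757 acre = 3.757 * 4046.8564 = 15204.04 m^2. 1 foot = 0.3048 m, so 5.923 foot = 5.923 * 0.3048 = 1.8053304 m. Combine: 15204.04 m^2 * 1.8053304 m = 27448.315 m^3. 1 fluid_ounce_US = 2.957353e-05 m^3, so 27448.315 m^3 = 27448.315 / 2.957353e-05 = 9.2813794e+08 fluid_ounce_US ≈ 9.281e+08 fluid_ounce_US (4 s.f.).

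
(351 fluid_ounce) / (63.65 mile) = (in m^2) 1 fluid_ounce = 2.957353e-05 m^3, so 351 fluid_ounce = 351 * 2.957353e-05 = 0.010380309 m^3. 1 mile = 1609.344 m, so 63.65 mile = 63.65 * 1609.344 = 102434.75 m. Combine: 0.010380309 m^3 / 102434.75 m = 1.0133582e-07 m^2. Result: 1.0133582e-07 m^2 ≈ 1.013e-07 m^2 (4 s.f.). Final answer: 1.013e-07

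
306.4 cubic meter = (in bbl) 1927. Check: 306.4 cubic meter = 306.4 m^3. 1 bbl = 0.15898729 m^3, so 306.4 m^3 = 306.4 / 0.15898729 = 1927.198 bbl ≈ 1927 bbl (4 s.f.).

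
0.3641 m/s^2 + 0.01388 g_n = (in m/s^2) 0.3641 m/s^2 is already in m/s^2. 1 g_n = 9.80665 m/s^2, so 0.01388 g_n = 0.01388 * 9.80665 = 0.1361163 m/s^2. Sum: 0.3641 + 0.1361163 = 0.5002163 m/s^2. Result: 0.5002163 m/s^2 ≈ 0.5002 m/s^2 (4 s.f.). Final answer: 0.5002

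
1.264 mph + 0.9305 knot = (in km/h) 1 mph = 0.44704 m/s, so 1.264 mph = 1.264 * 0.44704 = 0.56505856 m/s. 1 knot = 0.51444444 m/s, so 0.9305 knot = 0.9305 * 0.51444444 = 0.47869056 m/s. Sum: 0.56505856 + 0.47869056 = 1.0437491 m/s. 1 km/h = 0.27777778 m/s, so 1.0437491 m/s = 1.0437491 / 0.27777778 = 3.7574968 km/h ≈ 3.757 km/h (4 s.f.). Final answer: 3.757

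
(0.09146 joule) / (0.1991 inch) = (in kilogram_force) 1.844. Check: 0.09146 joule = 0.09146 J. 1 inch = 0.0254 m, so 0.1991 inch = 0.1991 * 0.0254 = 0.00505714 m. Combine: 0.09146 J / 0.00505714 m = 18.085321 N. 1 kilogram_force = 9.80665 N, so 18.085321 N = 18.085321 / 9.80665 = 1.8441895 kilogram_force ≈ 1.844 kilogram_force (4 s.f.).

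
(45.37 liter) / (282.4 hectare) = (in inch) 1 liter = 0.001 m^3, so 45.37 liter = 45.37 * 0.001 = 0.04537 m^3. 1 hectare = 10000 m^2, so 282.4 hectare = 282.4 * 10000 = 2824000 m^2. Combine: 0.04537 m^3 / 2824000 m^2 = 1.6065864e-08 m. 1 inch = 0.0254 m, so 1.6065864e-08 m = 1.6065864e-08 / 0.0254 = 6.3251433e-07 inch ≈ 6.325e-07 inch (4 s.f.). Final answer: 6.325e-07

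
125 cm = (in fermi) 1.25e+15. Check: 1 cm = 0.01 m, so 125 cm = 125 * 0.01 = 1.25 m. 1 fermi = 1e-15 m, so 1.25 m = 1.25 / 1e-15 = 1.25e+15 fermi.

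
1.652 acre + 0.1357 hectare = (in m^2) 1 acre = 4046.8564 m^2, so 1.652 acre = 1.652 * 4046.8564 = 6685.4068 m^2. 1 hectare = 10000 m^2, so 0.1357 hectare = 0.1357 * 10000 = 1357 m^2. Sum: 6685.4068 + 1357 = 8042.4068 m^2. Result: 8042.4068 m^2 ≈ 8042 m^2 (4 s.f.). Final answer: 8042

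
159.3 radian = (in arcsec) 159.3 radian = 159.3 rad. 1 arcsec = 4.8481368e-06 rad, so 159.3 rad = 159.3 / 4.8481368e-06 = 32857984 arcsec ≈ 3.286e+07 arcsec (4 s.f.). Final answer: 3.286e+07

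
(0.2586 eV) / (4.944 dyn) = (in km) 1 eV = 1.6021766e-19 J, so 0.2586 eV = 0.2586 * 1.6021766e-19 = 4.1432288e-20 J. 1 dyn = 1e-05 N, so 4.944 dyn = 4.944 * 1e-05 = 4.944e-05 N. Combine: 4.1432288e-20 J / 4.944e-05 N = 8.3803171e-16 m. 1 km = 1000 m, so 8.3803171e-16 m = 8.3803171e-16 / 1000 = 8.3803171e-19 km ≈ 8.38e-19 km (4 s.f.). Final answer: 8.38e-19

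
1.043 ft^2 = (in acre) 2.394e-05. Check: 1 ft^2 = 0.09290304 m^2, so 1.043 ft^2 = 1.043 * 0.09290304 = 0.096897871 m^2. 1 acre = 4046.8564 m^2, so 0.096897871 m^2 = 0.096897871 / 4046.8564 = 2.3943985e-05 acre ≈ 2.394e-05 acre (4 s.f.).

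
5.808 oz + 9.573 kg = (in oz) 343.5. Check: 1 oz = 0.028349523 kg, so 5.808 oz = 5.808 * 0.028349523 = 0.16465403 kg. 9.573 kg is already in kg. Sum: 0.16465403 + 9.573 = 9.737654 kg. 1 oz = 0.028349523 kg, so 9.737654 kg = 9.737654 / 0.028349523 = 343.48564 oz ≈ 343.5 oz (4 s.f.).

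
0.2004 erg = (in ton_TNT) 1 erg = 1e-07 J, so 0.2004 erg = 0.2004 * 1e-07 = 2.004e-08 J. 1 ton_TNT = 4.184e+09 J, so 2.004e-08 J = 2.004e-08 / 4.184e+09 = 4.789675e-18 ton_TNT ≈ 4.79e-18 ton_TNT (4 s.f.). Final answer: 4.79e-18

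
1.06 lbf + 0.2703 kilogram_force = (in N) 7.366. Check: 1 lbf = 4.4482216 N, so 1.06 lbf = 1.06 * 4.4482216 = 4.7151149 N. 1 kilogram_force = 9.80665 N, so 0.2703 kilogram_force = 0.2703 * 9.80665 = 2.6507375 N. Sum: 4.7151149 + 2.6507375 = 7.3658524 N. Result: 7.3658524 N ≈ 7.366 N (4 s.f.).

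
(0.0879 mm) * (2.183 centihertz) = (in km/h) 6.908e-06. Check: 1 mm = 0.001 m, so 0.0879 mm = 0.0879 * 0.001 = 8.79e-05 m. 1 centihertz = 0.01 Hz, so 2.183 centihertz = 2.183 * 0.01 = 0.02183 Hz. Combine: 8.79e-05 m * 0.02183 Hz = 1.918857e-06 m/s. 1 km/h = 0.27777778 m/s, so 1.918857e-06 m/s = 1.918857e-06 / 0.27777778 = 6.9078852e-06 km/h ≈ 6.908e-06 km/h (4 s.f.).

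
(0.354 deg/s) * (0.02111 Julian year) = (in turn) 1 deg/s = 0.017453293 rad/s, so 0.354 deg/s = 0.354 * 0.017453293 = 0.0061784656 rad/s. 1 Julian year = 31557600 s, so 0.02111 Julian year = 0.02111 * 31557600 = 666180.94 s. Combine: 0.0061784656 rad/s * 666180.94 s = 4115.976 rad. 1 turn = 6.2831853 rad, so 4115.976 rad = 4115.976 / 6.2831853 = 655.07792 turn ≈ 655.1 turn (4 s.f.). Final answer: 655.1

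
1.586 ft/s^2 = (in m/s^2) 1 ft/s^2 = 0.3048 m/s^2, so 1.586 ft/s^2 = 1.586 * 0.3048 = 0.4834128 m/s^2. Result: 0.4834128 m/s^2 ≈ 0.4834 m/s^2 (4 s.f.). Final answer: 0.4834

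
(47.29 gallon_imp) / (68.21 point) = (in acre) 0.002208. Check: 1 gallon_imp = 0.00454609 m^3, so 47.29 gallon_imp = 47.29 * 0.00454609 = 0.2149846 m^3. 1 point = 0.00035277778 m, so 68.21 point = 68.21 * 0.00035277778 = 0.024062972 m. Combine: 0.2149846 m^3 / 0.024062972 m = 8.9342494 m^2. 1 acre = 4046.8564 m^2, so 8.9342494 m^2 = 8.9342494 / 4046.8564 = 0.0022077011 acre ≈ 0.002208 acre (4 s.f.).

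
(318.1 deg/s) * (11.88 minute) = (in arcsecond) 1 deg/s = 0.017453293 rad/s, so 318.1 deg/s = 318.1 * 0.017453293 = 5.5518924 rad/s. 1 minute = 60 s, so 11.88 minute = 11.88 * 60 = 712.8 s. Combine: 5.5518924 rad/s * 712.8 s = 3957.3889 rad. 1 arcsecond = 4.8481368e-06 rad, so 3957.3889 rad = 3957.3889 / 4.8481368e-06 = 8.1627005e+08 arcsecond ≈ 8.163e+08 arcsecond (4 s.f.). Final answer: 8.163e+08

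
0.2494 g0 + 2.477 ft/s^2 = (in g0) 0.3264. Check: 1 g0 = 9.80665 m/s^2, so 0.2494 g0 = 0.2494 * 9.80665 = 2.4457785 m/s^2. 1 ft/s^2 = 0.3048 m/s^2, so 2.477 ft/s^2 = 2.477 * 0.3048 = 0.7549896 m/s^2. Sum: 2.4457785 + 0.7549896 = 3.2007681 m/s^2. 1 g0 = 9.80665 m/s^2, so 3.2007681 m/s^2 = 3.2007681 / 9.80665 = 0.32638751 g0 ≈ 0.3264 g0 (4 s.f.).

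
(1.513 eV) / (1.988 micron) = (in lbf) 2.741e-14. Check: 1 eV = 1.6021766e-19 J, so 1.513 eV = 1.513 * 1.6021766e-19 = 2.4240932e-19 J. 1 micron = 1e-06 m, so 1.988 micron = 1.988 * 1e-06 = 1.988e-06 m. Combine: 2.4240932e-19 J / 1.988e-06 m = 1.2193628e-13 N. 1 lbf = 4.4482216 N, so 1.2193628e-13 N = 1.2193628e-13 / 4.4482216 = 2.7412366e-14 lbf ≈ 2.741e-14 lbf (4 s.f.).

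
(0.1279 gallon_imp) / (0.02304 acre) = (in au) 1 gallon_imp = 0.00454609 m^3, so 0.1279 gallon_imp = 0.1279 * 0.00454609 = 0.00058144491 m^3. 1 acre = 4046.8564 m^2, so 0.02304 acre = 0.02304 * 4046.8564 = 93.239572 m^2. Combine: 0.00058144491 m^3 / 93.239572 m^2 = 6.2360315e-06 m. 1 au = 1.4959787e+11 m, so 6.2360315e-06 m = 6.2360315e-06 / 1.4959787e+11 = 4.1685296e-17 au ≈ 4.169e-17 au (4 s.f.). Final answer: 4.169e-17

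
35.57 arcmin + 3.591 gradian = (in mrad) 1 arcmin = 0.00029088821 rad, so 35.57 arcmin = 35.57 * 0.00029088821 = 0.010346894 rad. 1 gradian = 0.015707963 rad, so 3.591 gradian = 3.591 * 0.015707963 = 0.056407296 rad. Sum: 0.010346894 + 0.056407296 = 0.06675419 rad. 1 mrad = 0.001 rad, so 0.06675419 rad = 0.06675419 / 0.001 = 66.75419 mrad ≈ 66.75 mrad (4 s.f.). Final answer: 66.75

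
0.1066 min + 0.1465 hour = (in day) 0.006178. Check: 1 min = 60 s, so 0.1066 min = 0.1066 * 60 = 6.396 s. 1 hour = 3600 s, so 0.1465 hour = 0.1465 * 3600 = 527.4 s. Sum: 6.396 + 527.4 = 533.796 s. 1 day = 86400 s, so 533.796 s = 533.796 / 86400 = 0.0061781944 day ≈ 0.006178 day (4 s.f.).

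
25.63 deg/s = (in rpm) 1 deg/s = 0.017453293 rad/s, so 25.63 deg/s = 25.63 * 0.017453293 = 0.44732789 rad/s. 1 rpm = 0.10471976 rad/s, so 0.44732789 rad/s = 0.44732789 / 0.10471976 = 4.2716667 rpm ≈ 4.272 rpm (4 s.f.). Final answer: 4.272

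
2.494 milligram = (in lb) 1 milligram = 1e-06 kg, so 2.494 milligram = 2.494 * 1e-06 = 2.494e-06 kg. 1 lb = 0.45359237 kg, so 2.494e-06 kg = 2.494e-06 / 0.45359237 = 5.4983288e-06 lb ≈ 5.498e-06 lb (4 s.f.). Final answer: 5.498e-06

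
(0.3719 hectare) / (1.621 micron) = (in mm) 2.294e+12. Check: 1 hectare = 10000 m^2, so 0.3719 hectare = 0.3719 * 10000 = 3719 m^2. 1 micron = 1e-06 m, so 1.621 micron = 1.621 * 1e-06 = 1.621e-06 m. Combine: 3719 m^2 / 1.621e-06 m = 2.2942628e+09 m. 1 mm = 0.001 m, so 2.2942628e+09 m = 2.2942628e+09 / 0.001 = 2.2942628e+12 mm ≈ 2.294e+12 mm (4 s.f.).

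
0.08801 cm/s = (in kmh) 1 cm/s = 0.01 m/s, so 0.08801 cm/s = 0.08801 * 0.01 = 0.0008801 m/s. 1 kmh = 0.27777778 m/s, so 0.0008801 m/s = 0.0008801 / 0.27777778 = 0.00316836 kmh ≈ 0.003168 kmh (4 s.f.). Final answer: 0.003168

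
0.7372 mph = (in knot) 1 mph = 0.44704 m/s, so 0.7372 mph = 0.7372 * 0.44704 = 0.32955789 m/s. 1 knot = 0.51444444 m/s, so 0.32955789 m/s = 0.32955789 / 0.51444444 = 0.64060929 knot ≈ 0.6406 knot (4 s.f.). Final answer: 0.6406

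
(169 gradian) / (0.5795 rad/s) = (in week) 1 gradian = 0.015707963 rad, so 169 gradian = 169 * 0.015707963 = 2.6546458 rad. 0.5795 rad/s is already in rad/s. Combine: 2.6546458 rad / 0.5795 rad/s = 4.5809246 s. 1 week = 604800 s, so 4.5809246 s = 4.5809246 / 604800 = 7.5742801e-06 week ≈ 7.574e-06 week (4 s.f.). Final answer: 7.574e-06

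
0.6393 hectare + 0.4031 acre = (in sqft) 8.637e+04. Check: 1 hectare = 10000 m^2, so 0.6393 hectare = 0.6393 * 10000 = 6393 m^2. 1 acre = 4046.8564 m^2, so 0.4031 acre = 0.4031 * 4046.8564 = 1631.2878 m^2. Sum: 6393 + 1631.2878 = 8024.2878 m^2. 1 sqft = 0.09290304 m^2, so 8024.2878 m^2 = 8024.2878 / 0.09290304 = 86372.715 sqft ≈ 8.637e+04 sqft (4 s.f.).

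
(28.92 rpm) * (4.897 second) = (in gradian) 1 rpm = 0.10471976 rad/s, so 28.92 rpm = 28.92 * 0.10471976 = 3.0284953 rad/s. 4.897 second = 4.897 s. Combine: 3.0284953 rad/s * 4.897 s = 14.830542 rad. 1 gradian = 0.015707963 rad, so 14.830542 rad = 14.830542 / 0.015707963 = 944.1416 gradian ≈ 944.1 gradian (4 s.f.). Final answer: 944.1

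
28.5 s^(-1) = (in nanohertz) 2.85e+10. Check: 28.5 s^(-1) = 28.5 Hz. 1 nanohertz = 1e-09 Hz, so 28.5 Hz = 28.5 / 1e-09 = 2.85e+10 nanohertz.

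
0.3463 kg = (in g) 346.3. Check: 1 g = 0.001 kg, so 0.3463 kg = 0.3463 / 0.001 = 346.3 g.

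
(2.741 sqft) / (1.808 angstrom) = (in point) 3.992e+12. Check: 1 sqft = 0.09290304 m^2, so 2.741 sqft = 2.741 * 0.09290304 = 0.25464723 m^2. 1 angstrom = 1e-10 m, so 1.808 angstrom = 1.808 * 1e-10 = 1.808e-10 m. Combine: 0.25464723 m^2 / 1.808e-10 m = 1.4084471e+09 m. 1 point = 0.00035277778 m, so 1.4084471e+09 m = 1.4084471e+09 / 0.00035277778 = 3.9924484e+12 point ≈ 3.992e+12 point (4 s.f.).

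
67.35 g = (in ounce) 1 g = 0.001 kg, so 67.35 g = 67.35 * 0.001 = 0.06735 kg. 1 ounce = 0.028349523 kg, so 0.06735 kg = 0.06735 / 0.028349523 = 2.3757013 ounce ≈ 2.376 ounce (4 s.f.). Final answer: 2.376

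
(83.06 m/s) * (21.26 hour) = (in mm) 83.06 m/s is already in m/s. 1 hour = 3600 s, so 21.26 hour = 21.26 * 3600 = 76536 s. Combine: 83.06 m/s * 76536 s = 6357080.2 m. 1 mm = 0.001 m, so 6357080.2 m = 6357080.2 / 0.001 = 6.3570802e+09 mm ≈ 6.357e+09 mm (4 s.f.). Final answer: 6.357e+09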